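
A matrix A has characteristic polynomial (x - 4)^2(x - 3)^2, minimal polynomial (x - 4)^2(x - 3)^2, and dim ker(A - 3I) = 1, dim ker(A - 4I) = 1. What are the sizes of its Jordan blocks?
Jordan blocks: (3, 2), (4, 2)

λ = 3: algebraic multiplicity 2 (exponent in χ_A), largest block size 2 (exponent in m_A), 1 block (geometric multiplicity). This forces block sizes [2].
λ = 4: algebraic multiplicity 2 (exponent in χ_A), largest block size 2 (exponent in m_A), 1 block (geometric multiplicity). This forces block sizes [2].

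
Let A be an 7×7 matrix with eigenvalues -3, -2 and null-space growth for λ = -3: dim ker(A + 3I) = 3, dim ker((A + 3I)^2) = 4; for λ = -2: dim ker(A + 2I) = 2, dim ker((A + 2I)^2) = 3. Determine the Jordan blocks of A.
λ = -3: successive nullity increments [3, 1] count blocks of size ≥ k; block sizes are [2, 1, 1].
λ = -2: successive nullity increments [2, 1] count blocks of size ≥ k; block sizes are [2, 1].

Jordan blocks: (-3, 2), (-3, 1), (-3, 1), (-2, 2), (-2, 1)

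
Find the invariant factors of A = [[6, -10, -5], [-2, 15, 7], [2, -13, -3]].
The Jordan structure of A has elementary divisors (x - 6)^3. Arranging the block sizes at each eigenvalue in decreasing order and taking row products gives the invariant factors.

Invariant factors (smallest first, each dividing the next): (x - 6)^3.

Check: the last factor (x - 6)^3 is the minimal polynomial, and the product (x - 6)^3 is the characteristic polynomial.

(x - 6)^3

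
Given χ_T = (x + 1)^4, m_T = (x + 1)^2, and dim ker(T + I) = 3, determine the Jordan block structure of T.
Jordan blocks: (-1, 2), (-1, 1), (-1, 1)

λ = -1: algebraic multiplicity 4 (exponent in χ_T), largest block size 2 (exponent in m_T), 3 blocks (geometric multiplicity). These force block sizes [2, 1, 1].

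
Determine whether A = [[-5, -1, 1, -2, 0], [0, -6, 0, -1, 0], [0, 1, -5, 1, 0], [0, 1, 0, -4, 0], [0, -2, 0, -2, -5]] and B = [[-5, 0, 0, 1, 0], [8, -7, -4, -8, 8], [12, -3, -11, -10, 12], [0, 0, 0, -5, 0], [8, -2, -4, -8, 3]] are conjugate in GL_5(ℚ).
Two matrices over a field are similar if and only if they have the same invariant factors.

Both A and B have characteristic polynomial (x + 5)^5 and minimal polynomial (x + 5)^2. Computing further, both have invariant factors x + 5, (x + 5)^2, (x + 5)^2. Hence A and B are similar.

Yes.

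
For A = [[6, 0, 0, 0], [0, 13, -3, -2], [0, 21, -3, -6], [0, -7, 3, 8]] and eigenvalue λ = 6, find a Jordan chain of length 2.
We seek v_1 ∈ ker((A - 6I)^2) \ ker(A - 6I), then set v_{i+1} = (A - 6I) v_i.

One such chain is v_1 = [[-2, 3, 8, -2]]^T, v_2 = [[0, 1, 3, -1]]^T. Check: (A - 6I) v_2 = [[0, 0, 0, 0]]^T = 0.

v_1 = [[-2, 3, 8, -2]]^T, v_2 = [[0, 1, 3, -1]]^T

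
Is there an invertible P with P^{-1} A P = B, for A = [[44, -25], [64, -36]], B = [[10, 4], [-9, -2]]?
Two matrices over a field are similar if and only if they have the same invariant factors.

Both A and B have characteristic polynomial (x - 4)^2 and minimal polynomial (x - 4)^2. Computing further, both have invariant factors (x - 4)^2. Hence A and B are similar.

Yes.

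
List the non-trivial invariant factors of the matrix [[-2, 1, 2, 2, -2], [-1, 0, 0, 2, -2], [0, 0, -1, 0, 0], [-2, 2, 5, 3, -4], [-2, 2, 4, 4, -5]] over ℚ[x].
The Jordan structure of A has elementary divisors (x + 1)^2, (x + 1)^2, (x + 1). Arranging the block sizes at each eigenvalue in decreasing order and taking row products gives the invariant factors.

Invariant factors (smallest first, each dividing the next): x + 1, (x + 1)^2, (x + 1)^2.

Check: the last factor (x + 1)^2 is the minimal polynomial, and the product (x + 1)^5 is the characteristic polynomial.

x + 1, (x + 1)^2, (x + 1)^2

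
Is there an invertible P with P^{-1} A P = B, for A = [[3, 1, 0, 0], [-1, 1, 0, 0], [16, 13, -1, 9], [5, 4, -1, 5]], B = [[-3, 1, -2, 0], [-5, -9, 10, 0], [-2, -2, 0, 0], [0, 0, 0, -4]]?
No.

trace(A) = 8 but trace(B) = -16. The trace is a similarity invariant, so A and B are not similar.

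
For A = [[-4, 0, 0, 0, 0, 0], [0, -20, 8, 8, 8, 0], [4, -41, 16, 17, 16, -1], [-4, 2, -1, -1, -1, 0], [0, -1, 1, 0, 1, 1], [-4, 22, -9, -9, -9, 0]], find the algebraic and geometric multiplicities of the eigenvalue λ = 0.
algebraic multiplicity 4, geometric multiplicity 2

The characteristic polynomial is x^4(x + 4)^2, so the factor x appears with exponent 4: the algebraic multiplicity is 4.

rank(A) = 4, so the eigenspace has dimension 6 - 4 = 2: the geometric multiplicity is 2.

Since 2 < 4, A is not diagonalizable.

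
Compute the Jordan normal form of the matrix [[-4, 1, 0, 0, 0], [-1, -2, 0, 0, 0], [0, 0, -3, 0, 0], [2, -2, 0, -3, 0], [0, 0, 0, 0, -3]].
J = [[-3, 1, 0, 0, 0], [0, -3, 0, 0, 0], [0, 0, -3, 0, 0], [0, 0, 0, -3, 0], [0, 0, 0, 0, -3]]

The characteristic polynomial is det(xI - A) = (x + 3)^5, so the eigenvalues are -3 (algebraic multiplicity 5).

For λ = -3: rank(A + 3I) = 1, rank((A + 3I)^2) = 0. The eigenspace has dimension 5 - 1 = 4, so there are 4 Jordan blocks; the rank sequence gives block sizes [2, 1, 1, 1].

Assembling the blocks gives the Jordan form J above.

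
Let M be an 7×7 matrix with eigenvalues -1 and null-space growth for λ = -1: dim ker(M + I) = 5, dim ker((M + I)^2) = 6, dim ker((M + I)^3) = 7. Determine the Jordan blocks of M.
Jordan blocks: (-1, 3), (-1, 1), (-1, 1), (-1, 1), (-1, 1)

λ = -1: successive nullity increments [5, 1, 1] count blocks of size ≥ k; block sizes are [3, 1, 1, 1, 1].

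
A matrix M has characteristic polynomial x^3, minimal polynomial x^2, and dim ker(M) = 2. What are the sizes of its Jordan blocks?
Jordan blocks: (0, 2), (0, 1)

λ = 0: algebraic multiplicity 3 (exponent in χ_M), largest block size 2 (exponent in m_M), 2 blocks (geometric multiplicity). These force block sizes [2, 1].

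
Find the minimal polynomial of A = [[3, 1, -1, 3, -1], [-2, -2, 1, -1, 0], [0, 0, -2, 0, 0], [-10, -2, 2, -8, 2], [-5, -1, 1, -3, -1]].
The characteristic polynomial factors as (x + 2)^5. The minimal polynomial is ∏(x - λ)^{k_λ} where k_λ is the size of the largest Jordan block at λ.

For λ = -2: rank(A + 2I) = 2, and the largest Jordan block has size 3 (the smallest k with rank((A + 2I)^k) = rank((A + 2I)^(k+1))).

So m_A(x) = (x + 2)^3.

m_A(x) = (x + 2)^3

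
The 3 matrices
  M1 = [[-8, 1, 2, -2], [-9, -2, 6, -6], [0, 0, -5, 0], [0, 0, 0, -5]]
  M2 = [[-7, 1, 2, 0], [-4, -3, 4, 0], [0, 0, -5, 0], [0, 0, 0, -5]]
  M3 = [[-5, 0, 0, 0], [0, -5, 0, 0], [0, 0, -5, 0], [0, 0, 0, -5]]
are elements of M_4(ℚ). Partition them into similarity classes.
Characteristic polynomials: χ_{M1} = (x + 5)^4, χ_{M2} = (x + 5)^4, χ_{M3} = (x + 5)^4.

{M1, M2}: invariant factors x + 5, x + 5, (x + 5)^2.

{M3}: invariant factors x + 5, x + 5, x + 5, x + 5.

Matrices are similar if and only if their invariant-factor lists agree; the partition into similarity classes is {M1, M2}, {M3}.

2 classes: {M1, M2}, {M3}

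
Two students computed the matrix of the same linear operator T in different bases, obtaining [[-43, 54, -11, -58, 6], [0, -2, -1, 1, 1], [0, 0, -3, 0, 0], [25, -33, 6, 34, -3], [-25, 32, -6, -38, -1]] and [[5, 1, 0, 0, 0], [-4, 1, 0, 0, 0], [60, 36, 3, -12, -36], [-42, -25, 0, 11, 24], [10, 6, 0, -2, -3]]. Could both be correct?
No.

trace(A) = -15 but trace(B) = 17. The trace is a similarity invariant, so A and B are not similar.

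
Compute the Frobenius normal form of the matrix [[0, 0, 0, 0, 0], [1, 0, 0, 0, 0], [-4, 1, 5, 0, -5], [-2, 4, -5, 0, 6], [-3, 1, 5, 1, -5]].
R = [[0, 0, 0, 0, 0], [1, 0, 0, 0, 0], [0, 1, 0, 0, -5], [0, 0, 1, 0, 6], [0, 0, 0, 1, 0]]

The invariant factors of A (the non-unit diagonal entries of the Smith normal form of xI - A over ℚ[x]) are x^2(x - 1)(x^2 + x - 5), each dividing the next. The characteristic polynomial is their product, x^2(x - 1)(x^2 + x - 5).

The rational canonical form is the block-diagonal matrix of companion matrices C(f_i):
R = [[0, 0, 0, 0, 0], [1, 0, 0, 0, 0], [0, 1, 0, 0, -5], [0, 0, 1, 0, 6], [0, 0, 0, 1, 0]].

Note the characteristic polynomial does not split into linear factors over ℚ, so A has no Jordan form over ℚ; the rational canonical form exists over any field.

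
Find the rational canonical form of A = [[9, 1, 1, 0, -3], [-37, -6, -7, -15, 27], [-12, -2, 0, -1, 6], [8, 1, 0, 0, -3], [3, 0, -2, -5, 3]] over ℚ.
The invariant factors of A (the non-unit diagonal entries of the Smith normal form of xI - A over ℚ[x]) are x - 3, (x - 3)(x^3 + 2x - 1), each dividing the next. The characteristic polynomial is their product, (x - 3)^2(x^3 + 2x - 1).

The rational canonical form is the block-diagonal matrix of companion matrices C(f_i):
R = [[3, 0, 0, 0, 0], [0, 0, 0, 0, -3], [0, 1, 0, 0, 7], [0, 0, 1, 0, -2], [0, 0, 0, 1, 3]].

Note the characteristic polynomial does not split into linear factors over ℚ, so A has no Jordan form over ℚ; the rational canonical form exists over any field.

R = [[3, 0, 0, 0, 0], [0, 0, 0, 0, -3], [0, 1, 0, 0, 7], [0, 0, 1, 0, -2], [0, 0, 0, 1, 3]]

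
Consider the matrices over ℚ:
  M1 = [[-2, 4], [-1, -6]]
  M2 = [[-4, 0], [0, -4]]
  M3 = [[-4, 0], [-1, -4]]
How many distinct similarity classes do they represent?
2 classes: {M1, M3}, {M2}

Characteristic polynomials: χ_{M1} = (x + 4)^2, χ_{M2} = (x + 4)^2, χ_{M3} = (x + 4)^2.

{M1, M3}: invariant factors (x + 4)^2.

{M2}: invariant factors x + 4, x + 4.

Matrices are similar if and only if their invariant-factor lists agree; the partition into similarity classes is {M1, M3}, {M2}.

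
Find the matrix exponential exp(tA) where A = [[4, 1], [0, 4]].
e^{tA} = [[e^{4*t}, t*e^{4*t}], [0, e^{4*t}]]

A has Jordan form J = [[4, 1], [0, 4]] with A = PJP^{-1}, so e^{tA} = P e^{tJ} P^{-1}.

For a Jordan block J_k(λ), e^{tJ_k(λ)} = e^{λt} · (I + tN + t^2 N^2/2! + ... + t^{k-1} N^{k-1}/(k-1)!) where N is the nilpotent superdiagonal part.

Assembling the blocks and conjugating back gives the entries of e^{tA} as shown above.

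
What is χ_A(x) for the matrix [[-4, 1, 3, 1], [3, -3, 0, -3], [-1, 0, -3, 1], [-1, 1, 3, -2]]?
xI - A = [[x + 4, -1, -3, -1], [-3, x + 3, 0, 3], [1, 0, x + 3, -1], [1, -1, -3, x + 2]].

Expanding det(xI - A) along the first row:
det(xI - A) = + (x + 4)·det([[x + 3, 0, 3], [0, x + 3, -1], [-1, -3, x + 2]]) - (-1)·det([[-3, 0, 3], [1, x + 3, -1], [1, -3, x + 2]]) + (-3)·det([[-3, x + 3, 3], [1, 0, -1], [1, -1, x + 2]]) - (-1)·det([[-3, x + 3, 0], [1, 0, x + 3], [1, -1, -3]]).

Evaluating gives χ_A(x) = x^4 + 12x^3 + 54x^2 + 108x + 81 = (x + 3)^4.

χ_A(x) = (x + 3)^4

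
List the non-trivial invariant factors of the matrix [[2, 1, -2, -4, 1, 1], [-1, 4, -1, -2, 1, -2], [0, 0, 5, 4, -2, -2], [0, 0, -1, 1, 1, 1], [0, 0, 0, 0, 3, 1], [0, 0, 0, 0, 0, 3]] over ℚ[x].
(x - 3)^3, (x - 3)^3

The Jordan structure of A has elementary divisors (x - 3)^3, (x - 3)^3. Arranging the block sizes at each eigenvalue in decreasing order and taking row products gives the invariant factors.

Invariant factors (smallest first, each dividing the next): (x - 3)^3, (x - 3)^3.

Check: the last factor (x - 3)^3 is the minimal polynomial, and the product (x - 3)^6 is the characteristic polynomial.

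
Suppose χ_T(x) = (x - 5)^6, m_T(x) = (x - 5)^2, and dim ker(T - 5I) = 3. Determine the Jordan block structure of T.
Jordan blocks: (5, 2), (5, 2), (5, 2)

λ = 5: algebraic multiplicity 6 (exponent in χ_T), largest block size 2 (exponent in m_T), 3 blocks (geometric multiplicity). These force block sizes [2, 2, 2].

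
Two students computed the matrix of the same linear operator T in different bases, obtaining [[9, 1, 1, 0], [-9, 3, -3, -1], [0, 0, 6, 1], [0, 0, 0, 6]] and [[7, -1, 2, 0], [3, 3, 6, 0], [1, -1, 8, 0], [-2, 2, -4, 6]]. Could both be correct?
No.

Both have characteristic polynomial (x - 6)^4 and minimal polynomial (x - 6)^2. But rank(A - 6I) = 2 for A while rank(B - 6I) = 1 for B, so the number of Jordan blocks at λ = 6 differs. A and B are not similar.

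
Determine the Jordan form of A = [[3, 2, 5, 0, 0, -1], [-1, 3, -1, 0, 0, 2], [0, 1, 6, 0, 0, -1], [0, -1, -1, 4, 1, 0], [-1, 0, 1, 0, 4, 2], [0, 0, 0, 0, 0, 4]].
The characteristic polynomial is det(xI - A) = (x - 4)^6, so the eigenvalues are 4 (algebraic multiplicity 6).

For λ = 4: rank(A - 4I) = 4, rank((A - 4I)^2) = 2, rank((A - 4I)^3) = 0. The eigenspace has dimension 6 - 4 = 2, so there are 2 Jordan blocks; the rank sequence gives block sizes [3, 3].

Assembling the blocks gives the Jordan form J above.

J = [[4, 1, 0, 0, 0, 0], [0, 4, 1, 0, 0, 0], [0, 0, 4, 0, 0, 0], [0, 0, 0, 4, 1, 0], [0, 0, 0, 0, 4, 1], [0, 0, 0, 0, 0, 4]]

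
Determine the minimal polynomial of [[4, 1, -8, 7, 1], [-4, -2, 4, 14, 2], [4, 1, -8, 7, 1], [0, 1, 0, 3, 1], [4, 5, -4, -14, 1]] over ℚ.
m_A(x) = x(x - 3)^2(x + 4)

The characteristic polynomial factors as x(x - 3)^2(x + 4)^2. The minimal polynomial is ∏(x - λ)^{k_λ} where k_λ is the size of the largest Jordan block at λ.

For λ = -4: rank(A + 4I) = 3, and the largest Jordan block has size 1 (the smallest k with rank((A + 4I)^k) = rank((A + 4I)^(k+1))).
For λ = 0: rank(A) = 4, and the largest Jordan block has size 1 (the smallest k with rank(A^k) = rank(A^(k+1))).
For λ = 3: rank(A - 3I) = 4, and the largest Jordan block has size 2 (the smallest k with rank((A - 3I)^k) = rank((A - 3I)^(k+1))).

So m_A(x) = x(x - 3)^2(x + 4).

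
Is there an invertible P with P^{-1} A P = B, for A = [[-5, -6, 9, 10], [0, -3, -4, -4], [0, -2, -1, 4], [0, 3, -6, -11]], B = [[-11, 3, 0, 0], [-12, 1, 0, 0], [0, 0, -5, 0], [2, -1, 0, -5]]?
No.

Both have characteristic polynomial (x + 5)^4 and minimal polynomial (x + 5)^2. But rank(A + 5I) = 2 for A while rank(B + 5I) = 1 for B, so the number of Jordan blocks at λ = -5 differs. A and B are not similar.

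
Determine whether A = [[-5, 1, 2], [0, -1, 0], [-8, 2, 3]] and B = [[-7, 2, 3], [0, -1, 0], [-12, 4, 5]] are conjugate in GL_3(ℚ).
Yes.

Two matrices over a field are similar if and only if they have the same invariant factors.

Both A and B have characteristic polynomial (x + 1)^3 and minimal polynomial (x + 1)^2. Computing further, both have invariant factors x + 1, (x + 1)^2. Hence A and B are similar.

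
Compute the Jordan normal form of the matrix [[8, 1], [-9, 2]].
The characteristic polynomial is det(xI - A) = (x - 5)^2, so the eigenvalues are 5 (algebraic multiplicity 2).

For λ = 5: rank(A - 5I) = 1, rank((A - 5I)^2) = 0. The eigenspace has dimension 2 - 1 = 1, so there is 1 Jordan block; the rank sequence gives block sizes [2].

Assembling the blocks gives the Jordan form J above.

J = [[5, 1], [0, 5]]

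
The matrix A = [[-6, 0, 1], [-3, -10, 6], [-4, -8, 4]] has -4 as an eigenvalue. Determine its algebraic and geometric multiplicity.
algebraic multiplicity 3, geometric multiplicity 1

The characteristic polynomial is (x + 4)^3, so the factor x + 4 appears with exponent 3: the algebraic multiplicity is 3.

rank(A + 4I) = 2, so the eigenspace has dimension 3 - 2 = 1: the geometric multiplicity is 1.

Since 1 < 3, A is not diagonalizable.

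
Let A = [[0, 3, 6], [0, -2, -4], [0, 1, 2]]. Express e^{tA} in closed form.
A has Jordan form J = [[0, 1, 0], [0, 0, 0], [0, 0, 0]] with A = PJP^{-1}, so e^{tA} = P e^{tJ} P^{-1}.

For a Jordan block J_k(λ), e^{tJ_k(λ)} = e^{λt} · (I + tN + t^2 N^2/2! + ... + t^{k-1} N^{k-1}/(k-1)!) where N is the nilpotent superdiagonal part.

Assembling the blocks and conjugating back gives the entries of e^{tA} as shown above.

e^{tA} = [[1, 3*t, 6*t], [0, 1 - 2*t, -4*t], [0, t, 2*t + 1]]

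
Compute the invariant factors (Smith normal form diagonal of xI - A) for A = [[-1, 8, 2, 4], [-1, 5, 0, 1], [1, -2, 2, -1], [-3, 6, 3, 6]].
x - 3, (x - 3)^3

The Jordan structure of A has elementary divisors (x - 3)^3, (x - 3). Arranging the block sizes at each eigenvalue in decreasing order and taking row products gives the invariant factors.

Invariant factors (smallest first, each dividing the next): x - 3, (x - 3)^3.

Check: the last factor (x - 3)^3 is the minimal polynomial, and the product (x - 3)^4 is the characteristic polynomial.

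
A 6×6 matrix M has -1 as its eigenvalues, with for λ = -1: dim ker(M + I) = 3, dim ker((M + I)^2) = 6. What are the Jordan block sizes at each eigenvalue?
Jordan blocks: (-1, 2), (-1, 2), (-1, 2)

λ = -1: successive nullity increments [3, 3] count blocks of size ≥ k; block sizes are [2, 2, 2].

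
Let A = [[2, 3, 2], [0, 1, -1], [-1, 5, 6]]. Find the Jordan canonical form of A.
J = [[3, 1, 0], [0, 3, 1], [0, 0, 3]]

The characteristic polynomial is det(xI - A) = (x - 3)^3, so the eigenvalues are 3 (algebraic multiplicity 3).

For λ = 3: rank(A - 3I) = 2, rank((A - 3I)^2) = 1, rank((A - 3I)^3) = 0. The eigenspace has dimension 3 - 2 = 1, so there is 1 Jordan block; the rank sequence gives block sizes [3].

Assembling the blocks gives the Jordan form J above.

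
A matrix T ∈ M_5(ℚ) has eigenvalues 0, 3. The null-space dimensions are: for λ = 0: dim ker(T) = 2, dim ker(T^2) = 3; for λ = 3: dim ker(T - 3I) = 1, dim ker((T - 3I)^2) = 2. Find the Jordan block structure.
Jordan blocks: (0, 2), (0, 1), (3, 2)

λ = 0: successive nullity increments [2, 1] count blocks of size ≥ k; block sizes are [2, 1].
λ = 3: successive nullity increments [1, 1] count blocks of size ≥ k; block sizes are [2].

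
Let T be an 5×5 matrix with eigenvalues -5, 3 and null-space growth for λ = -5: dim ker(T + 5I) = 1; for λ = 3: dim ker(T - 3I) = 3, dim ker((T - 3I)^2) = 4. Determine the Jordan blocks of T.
Jordan blocks: (-5, 1), (3, 2), (3, 1), (3, 1)

λ = -5: successive nullity increments [1] count blocks of size ≥ k; block sizes are [1].
λ = 3: successive nullity increments [3, 1] count blocks of size ≥ k; block sizes are [2, 1, 1].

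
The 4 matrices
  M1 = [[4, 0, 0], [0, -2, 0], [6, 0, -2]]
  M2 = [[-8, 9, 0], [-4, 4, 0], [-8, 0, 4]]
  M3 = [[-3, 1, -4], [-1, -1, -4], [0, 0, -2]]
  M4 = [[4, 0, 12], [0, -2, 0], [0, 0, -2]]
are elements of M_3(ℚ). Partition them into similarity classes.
3 classes: {M1, M4}, {M2}, {M3}

Characteristic polynomials: χ_{M1} = (x - 4)(x + 2)^2, χ_{M2} = (x - 4)(x + 2)^2, χ_{M3} = (x + 2)^3, χ_{M4} = (x - 4)(x + 2)^2.

{M1, M4}: invariant factors x + 2, (x - 4)(x + 2).

{M2}: invariant factors (x - 4)(x + 2)^2.

{M3}: invariant factors x + 2, (x + 2)^2.

Matrices are similar if and only if their invariant-factor lists agree; the partition into similarity classes is {M1, M4}, {M2}, {M3}.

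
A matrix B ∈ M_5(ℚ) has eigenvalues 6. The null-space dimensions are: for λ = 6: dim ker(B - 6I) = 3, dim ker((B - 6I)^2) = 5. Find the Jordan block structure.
Jordan blocks: (6, 2), (6, 2), (6, 1)

λ = 6: successive nullity increments [3, 2] count blocks of size ≥ k; block sizes are [2, 2, 1].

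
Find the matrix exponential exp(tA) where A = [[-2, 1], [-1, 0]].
e^{tA} = [[(1 - t)*e^{-t}, t*e^{-t}], [-t*e^{-t}, (t + 1)*e^{-t}]]

A has Jordan form J = [[-1, 1], [0, -1]] with A = PJP^{-1}, so e^{tA} = P e^{tJ} P^{-1}.

For a Jordan block J_k(λ), e^{tJ_k(λ)} = e^{λt} · (I + tN + t^2 N^2/2! + ... + t^{k-1} N^{k-1}/(k-1)!) where N is the nilpotent superdiagonal part.

Assembling the blocks and conjugating back gives the entries of e^{tA} as shown above.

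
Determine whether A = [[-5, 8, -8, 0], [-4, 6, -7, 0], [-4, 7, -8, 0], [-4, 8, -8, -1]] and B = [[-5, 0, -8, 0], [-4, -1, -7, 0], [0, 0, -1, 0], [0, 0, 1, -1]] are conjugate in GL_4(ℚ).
Yes.

Two matrices over a field are similar if and only if they have the same invariant factors.

Both A and B have characteristic polynomial (x + 1)^3(x + 5) and minimal polynomial (x + 1)^2(x + 5). Computing further, both have invariant factors x + 1, (x + 1)^2(x + 5). Hence A and B are similar.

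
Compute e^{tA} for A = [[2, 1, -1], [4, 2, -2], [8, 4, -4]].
e^{tA} = [[2*t + 1, t, -t], [4*t, 2*t + 1, -2*t], [8*t, 4*t, 1 - 4*t]]

A has Jordan form J = [[0, 1, 0], [0, 0, 0], [0, 0, 0]] with A = PJP^{-1}, so e^{tA} = P e^{tJ} P^{-1}.

For a Jordan block J_k(λ), e^{tJ_k(λ)} = e^{λt} · (I + tN + t^2 N^2/2! + ... + t^{k-1} N^{k-1}/(k-1)!) where N is the nilpotent superdiagonal part.

Assembling the blocks and conjugating back gives the entries of e^{tA} as shown above.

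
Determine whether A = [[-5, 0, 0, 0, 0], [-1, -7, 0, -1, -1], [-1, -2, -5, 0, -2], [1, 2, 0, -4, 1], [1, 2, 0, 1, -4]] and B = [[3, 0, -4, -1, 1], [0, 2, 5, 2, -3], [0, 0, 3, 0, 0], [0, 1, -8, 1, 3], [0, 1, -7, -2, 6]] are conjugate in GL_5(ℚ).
trace(A) = -25 but trace(B) = 15. The trace is a similarity invariant, so A and B are not similar.

No.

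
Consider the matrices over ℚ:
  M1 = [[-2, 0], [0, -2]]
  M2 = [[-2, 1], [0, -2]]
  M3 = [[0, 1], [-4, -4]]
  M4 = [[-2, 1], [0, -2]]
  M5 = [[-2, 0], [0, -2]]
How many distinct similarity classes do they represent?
Characteristic polynomials: χ_{M1} = (x + 2)^2, χ_{M2} = (x + 2)^2, χ_{M3} = (x + 2)^2, χ_{M4} = (x + 2)^2, χ_{M5} = (x + 2)^2.

{M1, M5}: invariant factors x + 2, x + 2.

{M2, M3, M4}: invariant factors (x + 2)^2.

Matrices are similar if and only if their invariant-factor lists agree; the partition into similarity classes is {M1, M5}, {M2, M3, M4}.

2 classes: {M1, M5}, {M2, M3, M4}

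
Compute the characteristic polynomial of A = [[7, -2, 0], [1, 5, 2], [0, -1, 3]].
xI - A = [[x - 7, 2, 0], [-1, x - 5, -2], [0, 1, x - 3]].

Expanding det(xI - A) along the first row:
det(xI - A) = + (x - 7)·det([[x - 5, -2], [1, x - 3]]) - (2)·det([[-1, -2], [0, x - 3]]) + (0)·det([[-1, x - 5], [0, 1]]).

Evaluating gives χ_A(x) = x^3 - 15x^2 + 75x - 125 = (x - 5)^3.

χ_A(x) = (x - 5)^3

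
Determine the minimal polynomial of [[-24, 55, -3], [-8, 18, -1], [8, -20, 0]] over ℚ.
The characteristic polynomial factors as (x + 2)^3. The minimal polynomial is ∏(x - λ)^{k_λ} where k_λ is the size of the largest Jordan block at λ.

For λ = -2: rank(A + 2I) = 2, and the largest Jordan block has size 3 (the smallest k with rank((A + 2I)^k) = rank((A + 2I)^(k+1))).

So m_A(x) = (x + 2)^3.

m_A(x) = (x + 2)^3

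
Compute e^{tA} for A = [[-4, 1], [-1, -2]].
A has Jordan form J = [[-3, 1], [0, -3]] with A = PJP^{-1}, so e^{tA} = P e^{tJ} P^{-1}.

For a Jordan block J_k(λ), e^{tJ_k(λ)} = e^{λt} · (I + tN + t^2 N^2/2! + ... + t^{k-1} N^{k-1}/(k-1)!) where N is the nilpotent superdiagonal part.

Assembling the blocks and conjugating back gives the entries of e^{tA} as shown above.

e^{tA} = [[(1 - t)*e^{-3*t}, t*e^{-3*t}], [-t*e^{-3*t}, (t + 1)*e^{-3*t}]]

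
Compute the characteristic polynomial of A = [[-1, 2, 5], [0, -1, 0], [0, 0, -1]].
xI - A = [[x + 1, -2, -5], [0, x + 1, 0], [0, 0, x + 1]].

Expanding det(xI - A) along the first row:
det(xI - A) = + (x + 1)·det([[x + 1, 0], [0, x + 1]]) - (-2)·det([[0, 0], [0, x + 1]]) + (-5)·det([[0, x + 1], [0, 0]]).

Evaluating gives χ_A(x) = x^3 + 3x^2 + 3x + 1 = (x + 1)^3.

χ_A(x) = (x + 1)^3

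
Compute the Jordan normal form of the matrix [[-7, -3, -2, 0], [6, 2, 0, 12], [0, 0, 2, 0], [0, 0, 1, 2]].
J = [[-4, 0, 0, 0], [0, -1, 0, 0], [0, 0, 2, 1], [0, 0, 0, 2]]

The characteristic polynomial is det(xI - A) = (x - 2)^2(x + 1)(x + 4), so the eigenvalues are -4 (algebraic multiplicity 1), -1 (algebraic multiplicity 1), 2 (algebraic multiplicity 2).

For λ = -4: algebraic multiplicity 1 gives one 1×1 block.

For λ = -1: algebraic multiplicity 1 gives one 1×1 block.

For λ = 2: rank(A - 2I) = 3, rank((A - 2I)^2) = 2. The eigenspace has dimension 4 - 3 = 1, so there is 1 Jordan block; the rank sequence gives block sizes [2].

Assembling the blocks gives the Jordan form J above.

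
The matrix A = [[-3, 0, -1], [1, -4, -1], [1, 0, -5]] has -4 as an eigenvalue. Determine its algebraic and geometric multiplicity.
The characteristic polynomial is (x + 4)^3, so the factor x + 4 appears with exponent 3: the algebraic multiplicity is 3.

rank(A + 4I) = 1, so the eigenspace has dimension 3 - 1 = 2: the geometric multiplicity is 2.

Since 2 < 3, A is not diagonalizable.

algebraic multiplicity 3, geometric multiplicity 2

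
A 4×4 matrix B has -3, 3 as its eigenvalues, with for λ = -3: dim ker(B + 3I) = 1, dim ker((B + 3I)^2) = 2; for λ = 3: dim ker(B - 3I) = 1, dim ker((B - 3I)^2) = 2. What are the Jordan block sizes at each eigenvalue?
λ = -3: successive nullity increments [1, 1] count blocks of size ≥ k; block sizes are [2].
λ = 3: successive nullity increments [1, 1] count blocks of size ≥ k; block sizes are [2].

Jordan blocks: (-3, 2), (3, 2)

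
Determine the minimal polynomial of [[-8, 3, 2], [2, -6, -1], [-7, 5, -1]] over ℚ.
m_A(x) = (x + 5)^3

The characteristic polynomial factors as (x + 5)^3. The minimal polynomial is ∏(x - λ)^{k_λ} where k_λ is the size of the largest Jordan block at λ.

For λ = -5: rank(A + 5I) = 2, and the largest Jordan block has size 3 (the smallest k with rank((A + 5I)^k) = rank((A + 5I)^(k+1))).

So m_A(x) = (x + 5)^3.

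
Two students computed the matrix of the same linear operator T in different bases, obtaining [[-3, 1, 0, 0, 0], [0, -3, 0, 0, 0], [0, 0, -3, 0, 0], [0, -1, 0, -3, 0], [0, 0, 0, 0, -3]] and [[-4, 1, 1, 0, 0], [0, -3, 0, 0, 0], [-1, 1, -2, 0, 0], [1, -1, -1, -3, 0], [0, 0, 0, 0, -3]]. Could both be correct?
Two matrices over a field are similar if and only if they have the same invariant factors.

Both A and B have characteristic polynomial (x + 3)^5 and minimal polynomial (x + 3)^2. Computing further, both have invariant factors x + 3, x + 3, x + 3, (x + 3)^2. Hence A and B are similar.

Yes.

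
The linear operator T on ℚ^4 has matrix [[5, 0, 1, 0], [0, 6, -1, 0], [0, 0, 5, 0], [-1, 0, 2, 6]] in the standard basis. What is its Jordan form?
The characteristic polynomial is det(xI - A) = (x - 6)^2(x - 5)^2, so the eigenvalues are 5 (algebraic multiplicity 2), 6 (algebraic multiplicity 2).

For λ = 5: rank(A - 5I) = 3, rank((A - 5I)^2) = 2. The eigenspace has dimension 4 - 3 = 1, so there is 1 Jordan block; the rank sequence gives block sizes [2].

For λ = 6: rank(A - 6I) = 2. The eigenspace has dimension 4 - 2 = 2, so there are 2 Jordan blocks; the rank sequence gives block sizes [1, 1].

Assembling the blocks gives the Jordan form J above.

J = [[5, 1, 0, 0], [0, 5, 0, 0], [0, 0, 6, 0], [0, 0, 0, 6]]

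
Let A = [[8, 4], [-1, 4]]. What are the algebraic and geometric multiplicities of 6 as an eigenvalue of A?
The characteristic polynomial is (x - 6)^2, so the factor x - 6 appears with exponent 2: the algebraic multiplicity is 2.

rank(A - 6I) = 1, so the eigenspace has dimension 2 - 1 = 1: the geometric multiplicity is 1.

Since 1 < 2, A is not diagonalizable.

algebraic multiplicity 2, geometric multiplicity 1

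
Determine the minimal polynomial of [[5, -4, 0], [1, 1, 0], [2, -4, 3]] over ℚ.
m_A(x) = (x - 3)^2

The characteristic polynomial factors as (x - 3)^3. The minimal polynomial is ∏(x - λ)^{k_λ} where k_λ is the size of the largest Jordan block at λ.

For λ = 3: rank(A - 3I) = 1, and the largest Jordan block has size 2 (the smallest k with rank((A - 3I)^k) = rank((A - 3I)^(k+1))).

So m_A(x) = (x - 3)^2.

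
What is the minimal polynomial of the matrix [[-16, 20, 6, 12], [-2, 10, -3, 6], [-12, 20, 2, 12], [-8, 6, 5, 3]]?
m_A(x) = x^2(x - 3)(x + 4)

The characteristic polynomial factors as x^2(x - 3)(x + 4). The minimal polynomial is ∏(x - λ)^{k_λ} where k_λ is the size of the largest Jordan block at λ.

For λ = -4: rank(A + 4I) = 3, and the largest Jordan block has size 1 (the smallest k with rank((A + 4I)^k) = rank((A + 4I)^(k+1))).
For λ = 0: rank(A) = 3, and the largest Jordan block has size 2 (the smallest k with rank(A^k) = rank(A^(k+1))).
For λ = 3: rank(A - 3I) = 3, and the largest Jordan block has size 1 (the smallest k with rank((A - 3I)^k) = rank((A - 3I)^(k+1))).

So m_A(x) = x^2(x - 3)(x + 4).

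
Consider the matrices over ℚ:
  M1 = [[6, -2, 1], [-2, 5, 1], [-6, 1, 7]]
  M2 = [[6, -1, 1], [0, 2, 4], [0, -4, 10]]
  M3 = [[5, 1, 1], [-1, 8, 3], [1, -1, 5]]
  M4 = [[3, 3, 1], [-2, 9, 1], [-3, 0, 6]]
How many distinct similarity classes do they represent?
Characteristic polynomials: χ_{M1} = (x - 6)^3, χ_{M2} = (x - 6)^3, χ_{M3} = (x - 6)^3, χ_{M4} = (x - 6)^3.

{M1, M3, M4}: invariant factors (x - 6)^3.

{M2}: invariant factors x - 6, (x - 6)^2.

Matrices are similar if and only if their invariant-factor lists agree; the partition into similarity classes is {M1, M3, M4}, {M2}.

2 classes: {M1, M3, M4}, {M2}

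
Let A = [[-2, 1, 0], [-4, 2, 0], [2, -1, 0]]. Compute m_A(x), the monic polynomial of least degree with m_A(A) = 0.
m_A(x) = x^2

The characteristic polynomial factors as x^3. The minimal polynomial is ∏(x - λ)^{k_λ} where k_λ is the size of the largest Jordan block at λ.

For λ = 0: rank(A) = 1, and the largest Jordan block has size 2 (the smallest k with rank(A^k) = rank(A^(k+1))).

So m_A(x) = x^2.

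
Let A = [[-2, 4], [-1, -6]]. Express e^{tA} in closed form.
e^{tA} = [[(2*t + 1)*e^{-4*t}, 4*t*e^{-4*t}], [-t*e^{-4*t}, (1 - 2*t)*e^{-4*t}]]

A has Jordan form J = [[-4, 1], [0, -4]] with A = PJP^{-1}, so e^{tA} = P e^{tJ} P^{-1}.

For a Jordan block J_k(λ), e^{tJ_k(λ)} = e^{λt} · (I + tN + t^2 N^2/2! + ... + t^{k-1} N^{k-1}/(k-1)!) where N is the nilpotent superdiagonal part.

Assembling the blocks and conjugating back gives the entries of e^{tA} as shown above.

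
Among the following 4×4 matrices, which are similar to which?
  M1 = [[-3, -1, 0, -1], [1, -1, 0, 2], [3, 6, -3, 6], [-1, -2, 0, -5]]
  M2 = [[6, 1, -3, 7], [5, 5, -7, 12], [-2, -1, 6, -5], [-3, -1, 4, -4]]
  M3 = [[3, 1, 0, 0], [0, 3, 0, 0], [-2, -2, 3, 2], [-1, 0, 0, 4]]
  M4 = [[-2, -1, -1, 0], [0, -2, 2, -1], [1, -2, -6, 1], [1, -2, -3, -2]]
3 classes: {M1, M4}, {M2}, {M3}

Characteristic polynomials: χ_{M1} = (x + 3)^4, χ_{M2} = (x - 4)(x - 3)^3, χ_{M3} = (x - 4)(x - 3)^3, χ_{M4} = (x + 3)^4.

{M1, M4}: invariant factors x + 3, (x + 3)^3.

{M2}: invariant factors (x - 4)(x - 3)^3.

{M3}: invariant factors x - 3, (x - 4)(x - 3)^2.

Matrices are similar if and only if their invariant-factor lists agree; the partition into similarity classes is {M1, M4}, {M2}, {M3}.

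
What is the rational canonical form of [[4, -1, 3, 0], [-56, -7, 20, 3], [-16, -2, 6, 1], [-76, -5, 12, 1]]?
R = [[0, 0, 0, -36], [1, 0, 0, -24], [0, 1, 0, 8], [0, 0, 1, 4]]

The invariant factors of A (the non-unit diagonal entries of the Smith normal form of xI - A over ℚ[x]) are (x^2 - 2x - 6)^2, each dividing the next. The characteristic polynomial is their product, (x^2 - 2x - 6)^2.

The rational canonical form is the block-diagonal matrix of companion matrices C(f_i):
R = [[0, 0, 0, -36], [1, 0, 0, -24], [0, 1, 0, 8], [0, 0, 1, 4]].

Note the characteristic polynomial does not split into linear factors over ℚ, so A has no Jordan form over ℚ; the rational canonical form exists over any field.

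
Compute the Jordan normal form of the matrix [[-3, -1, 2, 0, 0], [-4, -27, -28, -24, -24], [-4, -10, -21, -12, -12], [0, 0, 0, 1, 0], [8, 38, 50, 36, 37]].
The characteristic polynomial is det(xI - A) = (x - 1)^2(x + 5)^3, so the eigenvalues are -5 (algebraic multiplicity 3), 1 (algebraic multiplicity 2).

For λ = -5: rank(A + 5I) = 3, rank((A + 5I)^2) = 2. The eigenspace has dimension 5 - 3 = 2, so there are 2 Jordan blocks; the rank sequence gives block sizes [2, 1].

For λ = 1: rank(A - I) = 3. The eigenspace has dimension 5 - 3 = 2, so there are 2 Jordan blocks; the rank sequence gives block sizes [1, 1].

Assembling the blocks gives the Jordan form J above.

J = [[-5, 1, 0, 0, 0], [0, -5, 0, 0, 0], [0, 0, -5, 0, 0], [0, 0, 0, 1, 0], [0, 0, 0, 0, 1]]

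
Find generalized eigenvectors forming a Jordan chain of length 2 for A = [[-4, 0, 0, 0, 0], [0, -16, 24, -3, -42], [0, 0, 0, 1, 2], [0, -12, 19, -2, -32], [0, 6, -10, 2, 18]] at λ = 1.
We seek v_1 ∈ ker((A - I)^2) \ ker(A - I), then set v_{i+1} = (A - I) v_i.

One such chain is v_1 = [[0, 6, -2, 7, -4]]^T, v_2 = [[0, -3, 1, -3, 2]]^T. Check: (A - I) v_2 = [[0, 0, 0, 0, 0]]^T = 0.

v_1 = [[0, 6, -2, 7, -4]]^T, v_2 = [[0, -3, 1, -3, 2]]^T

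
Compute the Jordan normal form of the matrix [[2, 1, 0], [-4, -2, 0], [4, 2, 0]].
The characteristic polynomial is det(xI - A) = x^3, so the eigenvalues are 0 (algebraic multiplicity 3).

For λ = 0: rank(A) = 1, rank(A^2) = 0. The eigenspace has dimension 3 - 1 = 2, so there are 2 Jordan blocks; the rank sequence gives block sizes [2, 1].

Assembling the blocks gives the Jordan form J above.

J = [[0, 1, 0], [0, 0, 0], [0, 0, 0]]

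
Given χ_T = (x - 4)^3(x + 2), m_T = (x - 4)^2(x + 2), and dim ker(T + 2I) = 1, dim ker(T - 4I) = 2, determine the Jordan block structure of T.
λ = -2: algebraic multiplicity 1 (exponent in χ_T), largest block size 1 (exponent in m_T), 1 block (geometric multiplicity). This forces block sizes [1].
λ = 4: algebraic multiplicity 3 (exponent in χ_T), largest block size 2 (exponent in m_T), 2 blocks (geometric multiplicity). These force block sizes [2, 1].

Jordan blocks: (-2, 1), (4, 2), (4, 1)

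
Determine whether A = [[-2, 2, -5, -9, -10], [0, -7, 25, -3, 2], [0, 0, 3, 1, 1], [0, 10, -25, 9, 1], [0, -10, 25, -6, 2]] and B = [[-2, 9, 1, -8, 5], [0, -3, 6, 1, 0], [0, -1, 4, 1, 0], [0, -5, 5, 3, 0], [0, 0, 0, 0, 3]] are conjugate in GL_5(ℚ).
Yes.

Two matrices over a field are similar if and only if they have the same invariant factors.

Both A and B have characteristic polynomial (x - 3)^3(x + 2)^2 and minimal polynomial (x - 3)^2(x + 2)^2. Computing further, both have invariant factors x - 3, (x - 3)^2(x + 2)^2. Hence A and B are similar.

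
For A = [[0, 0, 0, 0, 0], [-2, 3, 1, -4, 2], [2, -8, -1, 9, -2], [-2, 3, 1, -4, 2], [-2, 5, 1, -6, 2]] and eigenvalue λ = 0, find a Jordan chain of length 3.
We seek v_1 ∈ ker(A^3) \ ker(A^2), then set v_{i+1} = A v_i.

One such chain is v_1 = [[1, -1, 1, 0, 2]]^T, v_2 = [[0, 0, 5, 0, -2]]^T, v_3 = [[0, 1, -1, 1, 1]]^T. Check: A v_3 = [[0, 0, 0, 0, 0]]^T = 0.

v_1 = [[1, -1, 1, 0, 2]]^T, v_2 = [[0, 0, 5, 0, -2]]^T, v_3 = [[0, 1, -1, 1, 1]]^T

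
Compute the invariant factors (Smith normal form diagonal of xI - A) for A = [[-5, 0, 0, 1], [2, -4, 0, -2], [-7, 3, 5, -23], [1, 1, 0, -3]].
(x - 5)(x + 4)^3

The Jordan structure of A has elementary divisors (x + 4)^3, (x - 5). Arranging the block sizes at each eigenvalue in decreasing order and taking row products gives the invariant factors.

Invariant factors (smallest first, each dividing the next): (x - 5)(x + 4)^3.

Check: the last factor (x - 5)(x + 4)^3 is the minimal polynomial, and the product (x - 5)(x + 4)^3 is the characteristic polynomial.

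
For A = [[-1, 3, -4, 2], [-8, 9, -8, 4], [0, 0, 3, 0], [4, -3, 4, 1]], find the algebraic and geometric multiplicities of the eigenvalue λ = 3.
The characteristic polynomial is (x - 3)^4, so the factor x - 3 appears with exponent 4: the algebraic multiplicity is 4.

rank(A - 3I) = 1, so the eigenspace has dimension 4 - 1 = 3: the geometric multiplicity is 3.

Since 3 < 4, A is not diagonalizable.

algebraic multiplicity 4, geometric multiplicity 3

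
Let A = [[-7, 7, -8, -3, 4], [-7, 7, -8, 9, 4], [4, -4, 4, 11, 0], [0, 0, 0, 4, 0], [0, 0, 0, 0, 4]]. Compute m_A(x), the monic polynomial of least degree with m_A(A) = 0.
m_A(x) = x^2(x - 4)^2

The characteristic polynomial factors as x^2(x - 4)^3. The minimal polynomial is ∏(x - λ)^{k_λ} where k_λ is the size of the largest Jordan block at λ.

For λ = 0: rank(A) = 4, and the largest Jordan block has size 2 (the smallest k with rank(A^k) = rank(A^(k+1))).
For λ = 4: rank(A - 4I) = 3, and the largest Jordan block has size 2 (the smallest k with rank((A - 4I)^k) = rank((A - 4I)^(k+1))).

So m_A(x) = x^2(x - 4)^2.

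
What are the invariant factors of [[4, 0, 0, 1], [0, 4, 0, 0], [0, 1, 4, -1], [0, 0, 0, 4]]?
The Jordan structure of A has elementary divisors (x - 4)^2, (x - 4)^2. Arranging the block sizes at each eigenvalue in decreasing order and taking row products gives the invariant factors.

Invariant factors (smallest first, each dividing the next): (x - 4)^2, (x - 4)^2.

Check: the last factor (x - 4)^2 is the minimal polynomial, and the product (x - 4)^4 is the characteristic polynomial.

(x - 4)^2, (x - 4)^2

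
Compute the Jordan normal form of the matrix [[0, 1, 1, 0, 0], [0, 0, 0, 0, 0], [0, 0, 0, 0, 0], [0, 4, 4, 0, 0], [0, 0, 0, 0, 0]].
J = [[0, 1, 0, 0, 0], [0, 0, 0, 0, 0], [0, 0, 0, 0, 0], [0, 0, 0, 0, 0], [0, 0, 0, 0, 0]]

The characteristic polynomial is det(xI - A) = x^5, so the eigenvalues are 0 (algebraic multiplicity 5).

For λ = 0: rank(A) = 1, rank(A^2) = 0. The eigenspace has dimension 5 - 1 = 4, so there are 4 Jordan blocks; the rank sequence gives block sizes [2, 1, 1, 1].

Assembling the blocks gives the Jordan form J above.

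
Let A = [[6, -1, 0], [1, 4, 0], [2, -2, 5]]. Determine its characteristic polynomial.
xI - A = [[x - 6, 1, 0], [-1, x - 4, 0], [-2, 2, x - 5]].

Expanding det(xI - A) along the first row:
det(xI - A) = + (x - 6)·det([[x - 4, 0], [2, x - 5]]) - (1)·det([[-1, 0], [-2, x - 5]]) + (0)·det([[-1, x - 4], [-2, 2]]).

Evaluating gives χ_A(x) = x^3 - 15x^2 + 75x - 125 = (x - 5)^3.

χ_A(x) = (x - 5)^3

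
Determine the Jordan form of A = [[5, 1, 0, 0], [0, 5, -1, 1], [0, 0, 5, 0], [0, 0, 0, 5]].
J = [[5, 1, 0, 0], [0, 5, 1, 0], [0, 0, 5, 0], [0, 0, 0, 5]]

The characteristic polynomial is det(xI - A) = (x - 5)^4, so the eigenvalues are 5 (algebraic multiplicity 4).

For λ = 5: rank(A - 5I) = 2, rank((A - 5I)^2) = 1, rank((A - 5I)^3) = 0. The eigenspace has dimension 4 - 2 = 2, so there are 2 Jordan blocks; the rank sequence gives block sizes [3, 1].

Assembling the blocks gives the Jordan form J above.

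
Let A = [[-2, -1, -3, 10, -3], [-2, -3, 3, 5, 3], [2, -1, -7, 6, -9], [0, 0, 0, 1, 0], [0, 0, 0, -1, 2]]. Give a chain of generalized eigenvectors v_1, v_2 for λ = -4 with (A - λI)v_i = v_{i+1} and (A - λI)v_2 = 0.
We seek v_1 ∈ ker((A + 4I)^2) \ ker(A + 4I), then set v_{i+1} = (A + 4I) v_i.

One such chain is v_1 = [[1, 1, 0, 0, 0]]^T, v_2 = [[1, -1, 1, 0, 0]]^T. Check: (A + 4I) v_2 = [[0, 0, 0, 0, 0]]^T = 0.

v_1 = [[1, 1, 0, 0, 0]]^T, v_2 = [[1, -1, 1, 0, 0]]^T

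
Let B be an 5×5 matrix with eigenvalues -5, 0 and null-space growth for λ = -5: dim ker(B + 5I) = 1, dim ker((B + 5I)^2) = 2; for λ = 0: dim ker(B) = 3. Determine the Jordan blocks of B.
Jordan blocks: (-5, 2), (0, 1), (0, 1), (0, 1)

λ = -5: successive nullity increments [1, 1] count blocks of size ≥ k; block sizes are [2].
λ = 0: successive nullity increments [3] count blocks of size ≥ k; block sizes are [1, 1, 1].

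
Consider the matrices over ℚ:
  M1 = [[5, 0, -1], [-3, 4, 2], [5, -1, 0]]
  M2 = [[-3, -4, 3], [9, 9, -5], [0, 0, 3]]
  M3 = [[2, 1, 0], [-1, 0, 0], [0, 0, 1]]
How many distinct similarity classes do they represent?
Characteristic polynomials: χ_{M1} = (x - 3)^3, χ_{M2} = (x - 3)^3, χ_{M3} = (x - 1)^3.

{M1, M2}: invariant factors (x - 3)^3.

{M3}: invariant factors x - 1, (x - 1)^2.

Matrices are similar if and only if their invariant-factor lists agree; the partition into similarity classes is {M1, M2}, {M3}.

2 classes: {M1, M2}, {M3}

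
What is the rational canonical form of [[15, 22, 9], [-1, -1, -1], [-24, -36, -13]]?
R = [[0, 0, 5], [1, 0, -5], [0, 1, 1]]

The invariant factors of A (the non-unit diagonal entries of the Smith normal form of xI - A over ℚ[x]) are (x - 1)(x^2 + 5), each dividing the next. The characteristic polynomial is their product, (x - 1)(x^2 + 5).

The rational canonical form is the block-diagonal matrix of companion matrices C(f_i):
R = [[0, 0, 5], [1, 0, -5], [0, 1, 1]].

Note the characteristic polynomial does not split into linear factors over ℚ, so A has no Jordan form over ℚ; the rational canonical form exists over any field.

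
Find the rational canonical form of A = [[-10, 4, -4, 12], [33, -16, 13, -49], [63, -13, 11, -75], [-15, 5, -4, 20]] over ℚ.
The invariant factors of A (the non-unit diagonal entries of the Smith normal form of xI - A over ℚ[x]) are (x - 5)(x - 4)(x + 2)^2, each dividing the next. The characteristic polynomial is their product, (x - 5)(x - 4)(x + 2)^2.

The rational canonical form is the block-diagonal matrix of companion matrices C(f_i):
R = [[0, 0, 0, -80], [1, 0, 0, -44], [0, 1, 0, 12], [0, 0, 1, 5]].

R = [[0, 0, 0, -80], [1, 0, 0, -44], [0, 1, 0, 12], [0, 0, 1, 5]]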